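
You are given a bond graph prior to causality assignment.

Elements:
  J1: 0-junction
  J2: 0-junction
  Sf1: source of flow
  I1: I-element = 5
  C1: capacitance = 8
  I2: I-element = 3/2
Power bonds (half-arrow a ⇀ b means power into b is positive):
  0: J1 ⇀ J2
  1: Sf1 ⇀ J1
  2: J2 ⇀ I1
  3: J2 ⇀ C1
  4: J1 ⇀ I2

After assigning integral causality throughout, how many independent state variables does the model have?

3  (C1, I1, I2 all integral)

#1 |Sf1  (Sf1 fixes flow; stroke at Sf1)
#2 |I1  (I1 integral (f out))
#3 |J2  (prefer integral on C1)
#0 |J1  (0-jn J2 has e-setter on 3)
#4 |I2  (J1 effort already set via bond 0)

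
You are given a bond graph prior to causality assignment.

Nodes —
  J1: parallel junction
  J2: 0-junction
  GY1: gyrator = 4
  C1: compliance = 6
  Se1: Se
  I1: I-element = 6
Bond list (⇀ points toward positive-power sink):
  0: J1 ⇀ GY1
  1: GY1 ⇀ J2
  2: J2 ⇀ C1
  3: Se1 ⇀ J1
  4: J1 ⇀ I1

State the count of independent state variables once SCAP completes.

bond 3 stroke→J1  (Se1 fixes effort; stroke away)
bond 0 stroke→GY1  (J1: bond 3 brought effort, rest push out)
bond 4 stroke→I1  (0-jn J1 has e-setter on 3)
bond 1 stroke→GY1  (GY GY1: same side as bond 0)
bond 2 stroke→J2  (only one effort-in slot at J2)

2  (C1, I1 all integral)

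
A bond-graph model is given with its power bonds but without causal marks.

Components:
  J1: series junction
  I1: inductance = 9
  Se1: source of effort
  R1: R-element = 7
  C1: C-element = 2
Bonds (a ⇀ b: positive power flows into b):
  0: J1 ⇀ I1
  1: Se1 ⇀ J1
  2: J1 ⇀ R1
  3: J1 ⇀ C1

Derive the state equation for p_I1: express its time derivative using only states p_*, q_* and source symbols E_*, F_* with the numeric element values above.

dp_I1/dt = E_Se1 - 7*p_I1/9 - q_C1/2

β1 stroke at J1  (Se1 fixes effort; stroke away)
β0 stroke at I1  (I1 outputs flow p/I1)
β2 stroke at J1  (1-jn J1 has f-setter on 0)
β3 stroke at J1  (J1: bond 0 brought flow, rest push out)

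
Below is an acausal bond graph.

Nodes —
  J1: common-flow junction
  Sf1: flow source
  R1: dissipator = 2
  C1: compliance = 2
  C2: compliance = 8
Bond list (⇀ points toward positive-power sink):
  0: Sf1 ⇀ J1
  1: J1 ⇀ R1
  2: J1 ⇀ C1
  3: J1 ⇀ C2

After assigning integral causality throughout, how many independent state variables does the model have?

2  (C1, C2 all integral)

bond 0 |Sf1  (Sf1: flow source, stroke at near end)
bond 1 |J1  (J1 flow already set via bond 0)
bond 2 |J1  (common-f at J1 fixed by 0)
bond 3 |J1  (1-jn J1 has f-setter on 0)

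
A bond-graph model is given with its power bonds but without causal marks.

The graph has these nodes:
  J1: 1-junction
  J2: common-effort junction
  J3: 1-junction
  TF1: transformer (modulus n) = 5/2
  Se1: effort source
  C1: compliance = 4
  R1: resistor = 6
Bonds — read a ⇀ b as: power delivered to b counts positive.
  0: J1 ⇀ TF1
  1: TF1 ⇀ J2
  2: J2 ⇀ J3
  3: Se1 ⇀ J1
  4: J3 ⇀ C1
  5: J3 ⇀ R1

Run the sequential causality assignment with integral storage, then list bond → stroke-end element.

b0 |TF1
b1 |J2
b2 |J3
b3 |J1
b4 |J3
b5 |R1

b3 stroke at J1  (Se1 (Se) sets effort on bond)
b0 stroke at TF1  (J1 needs exactly one f-in)
b1 stroke at J2  (TF1 one-in-one-out from 0)
b2 stroke at J3  (common-e at J2 fixed by 1)
b4 stroke at J3  (C1: C, integral causality)
b5 stroke at R1  (closing 1-jn rule on J3)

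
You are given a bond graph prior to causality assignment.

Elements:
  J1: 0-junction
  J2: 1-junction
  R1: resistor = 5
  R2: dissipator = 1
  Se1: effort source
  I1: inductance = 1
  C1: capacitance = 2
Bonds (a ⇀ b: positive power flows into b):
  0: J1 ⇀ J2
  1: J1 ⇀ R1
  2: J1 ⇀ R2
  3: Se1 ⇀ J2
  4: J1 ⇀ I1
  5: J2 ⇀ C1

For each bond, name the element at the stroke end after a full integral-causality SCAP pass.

#3 stroke at J2  (Se1 fixes effort; stroke away)
#4 stroke at I1  (prefer integral on I1)
#5 stroke at J2  (C1: C, integral causality)
#0 stroke at J1  (only one flow-in slot at J2)
#1 stroke at R1  (J1: bond 0 brought effort, rest push out)
#2 stroke at R2  (J1 effort already set via bond 0)

b0 →J1
b1 →R1
b2 →R2
b3 →J2
b4 →I1
b5 →J2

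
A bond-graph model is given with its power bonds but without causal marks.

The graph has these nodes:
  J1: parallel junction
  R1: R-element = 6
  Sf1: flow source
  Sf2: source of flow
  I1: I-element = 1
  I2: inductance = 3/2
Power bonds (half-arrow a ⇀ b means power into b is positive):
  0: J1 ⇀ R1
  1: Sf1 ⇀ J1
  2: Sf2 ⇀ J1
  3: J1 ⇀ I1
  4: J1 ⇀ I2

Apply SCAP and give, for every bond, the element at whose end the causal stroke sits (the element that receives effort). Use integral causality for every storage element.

β1 stroke at Sf1  (source Sf1 imposes f)
β2 stroke at Sf2  (Sf2 fixes flow; stroke at Sf2)
β3 stroke at I1  (I1: I, integral causality)
β4 stroke at I2  (I2 integral (f out))
β0 stroke at J1  (J1: last free bond brings effort in)

bond 0 →J1
bond 1 →Sf1
bond 2 →Sf2
bond 3 →I1
bond 4 →I2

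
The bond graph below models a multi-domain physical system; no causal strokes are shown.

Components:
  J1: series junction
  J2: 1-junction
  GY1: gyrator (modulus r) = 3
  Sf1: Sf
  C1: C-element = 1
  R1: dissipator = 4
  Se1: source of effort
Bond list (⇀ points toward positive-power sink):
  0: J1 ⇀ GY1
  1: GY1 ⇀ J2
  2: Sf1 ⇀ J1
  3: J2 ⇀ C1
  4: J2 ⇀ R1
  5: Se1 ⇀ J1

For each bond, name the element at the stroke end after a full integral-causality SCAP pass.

β0 |J1
β1 |J2
β2 |Sf1
β3 |J2
β4 |R1
β5 |J1

β2 |Sf1  (source Sf1 imposes f)
β5 |J1  (source Se1 imposes e)
β0 |J1  (J1 flow already set via bond 2)
β1 |J2  (through GY1, causality inverts; strokes same side of GY1)
β3 |J2  (prefer integral on C1)
β4 |R1  (J2: last free bond brings flow in)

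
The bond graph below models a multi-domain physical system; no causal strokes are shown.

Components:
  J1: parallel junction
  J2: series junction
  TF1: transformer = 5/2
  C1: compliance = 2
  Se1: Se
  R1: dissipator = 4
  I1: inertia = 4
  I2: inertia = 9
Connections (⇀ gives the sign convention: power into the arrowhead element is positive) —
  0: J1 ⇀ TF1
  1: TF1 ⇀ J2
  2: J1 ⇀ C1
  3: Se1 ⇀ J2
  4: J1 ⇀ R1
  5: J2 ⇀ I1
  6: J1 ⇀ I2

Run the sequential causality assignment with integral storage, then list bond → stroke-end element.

#3 stroke→J2  (Se1: effort source, stroke at far end)
#2 stroke→J1  (C1 outputs effort q/C1)
#0 stroke→TF1  (0-jn J1 has e-setter on 2)
#4 stroke→R1  (common-e at J1 fixed by 2)
#6 stroke→I2  (common-e at J1 fixed by 2)
#1 stroke→J2  (TF1: transformer flips bond 0)
#5 stroke→I1  (J2 needs exactly one f-in)

bond 0 stroke→TF1
bond 1 stroke→J2
bond 2 stroke→J1
bond 3 stroke→J2
bond 4 stroke→R1
bond 5 stroke→I1
bond 6 stroke→I2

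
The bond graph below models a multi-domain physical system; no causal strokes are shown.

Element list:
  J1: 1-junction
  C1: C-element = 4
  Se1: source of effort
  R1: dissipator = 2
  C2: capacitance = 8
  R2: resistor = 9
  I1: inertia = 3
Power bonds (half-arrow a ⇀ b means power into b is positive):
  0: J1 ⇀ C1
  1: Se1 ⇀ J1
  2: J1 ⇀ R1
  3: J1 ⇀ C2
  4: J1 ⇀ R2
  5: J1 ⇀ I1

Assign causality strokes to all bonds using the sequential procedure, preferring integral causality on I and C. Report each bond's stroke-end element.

b0 stroke at J1
b1 stroke at J1
b2 stroke at J1
b3 stroke at J1
b4 stroke at J1
b5 stroke at I1

b1 stroke→J1  (source Se1 imposes e)
b0 stroke→J1  (C1 integral (e out))
b3 stroke→J1  (C2 outputs effort q/C2)
b5 stroke→I1  (I1 integral (f out))
b2 stroke→J1  (common-f at J1 fixed by 5)
b4 stroke→J1  (J1: bond 5 brought flow, rest push out)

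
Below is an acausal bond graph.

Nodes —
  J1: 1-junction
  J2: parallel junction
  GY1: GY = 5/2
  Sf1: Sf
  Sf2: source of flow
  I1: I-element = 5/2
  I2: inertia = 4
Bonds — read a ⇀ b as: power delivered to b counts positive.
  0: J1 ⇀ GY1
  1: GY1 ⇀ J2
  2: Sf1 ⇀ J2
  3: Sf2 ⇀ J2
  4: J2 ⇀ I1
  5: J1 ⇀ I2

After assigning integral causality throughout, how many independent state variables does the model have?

2  (I1, I2 all integral)

b2 stroke at Sf1  (source Sf1 imposes f)
b3 stroke at Sf2  (Sf2: flow source, stroke at near end)
b4 stroke at I1  (I1 integral (f out))
b1 stroke at J2  (J2: last free bond brings effort in)
b0 stroke at J1  (GY1: gyrator matches bond 1)
b5 stroke at I2  (closing 1-jn rule on J1)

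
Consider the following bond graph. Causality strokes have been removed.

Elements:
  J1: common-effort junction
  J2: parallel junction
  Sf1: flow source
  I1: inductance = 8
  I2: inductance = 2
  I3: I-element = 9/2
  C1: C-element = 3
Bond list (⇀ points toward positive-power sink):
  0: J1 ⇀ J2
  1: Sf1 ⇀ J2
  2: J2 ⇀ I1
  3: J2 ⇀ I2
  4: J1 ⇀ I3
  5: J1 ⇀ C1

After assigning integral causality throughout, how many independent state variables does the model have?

#1 |Sf1  (Sf1 (Sf) sets flow on bond)
#2 |I1  (I1 outputs flow p/I1)
#3 |I2  (prefer integral on I2)
#0 |J2  (only one effort-in slot at J2)
#4 |I3  (I3: I, integral causality)
#5 |J1  (J1 needs exactly one e-in)

4  (C1, I1, I2, I3 all integral)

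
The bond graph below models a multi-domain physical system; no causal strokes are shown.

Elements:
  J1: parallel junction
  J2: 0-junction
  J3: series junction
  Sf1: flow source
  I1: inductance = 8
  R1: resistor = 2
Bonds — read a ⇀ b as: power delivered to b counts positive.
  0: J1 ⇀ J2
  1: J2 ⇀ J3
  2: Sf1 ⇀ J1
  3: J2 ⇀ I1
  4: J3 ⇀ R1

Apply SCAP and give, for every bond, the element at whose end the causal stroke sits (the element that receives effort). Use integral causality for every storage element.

#0 stroke→J1
#1 stroke→J2
#2 stroke→Sf1
#3 stroke→I1
#4 stroke→J3

b2 stroke at Sf1  (source Sf1 imposes f)
b0 stroke at J1  (J1 needs exactly one e-in)
b3 stroke at I1  (I1: I, integral causality)
b1 stroke at J2  (closing 0-jn rule on J2)
b4 stroke at J3  (common-f at J3 fixed by 1)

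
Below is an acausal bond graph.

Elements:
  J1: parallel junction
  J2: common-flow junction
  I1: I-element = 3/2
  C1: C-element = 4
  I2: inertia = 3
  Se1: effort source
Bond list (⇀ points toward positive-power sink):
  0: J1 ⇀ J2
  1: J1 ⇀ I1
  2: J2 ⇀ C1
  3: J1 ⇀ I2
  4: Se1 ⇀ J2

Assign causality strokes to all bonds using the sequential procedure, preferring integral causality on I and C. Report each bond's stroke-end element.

b4 →J2  (Se1 (Se) sets effort on bond)
b1 →I1  (I1 integral (f out))
b2 →J2  (C1 outputs effort q/C1)
b0 →J1  (J2 needs exactly one f-in)
b3 →I2  (J1: bond 0 brought effort, rest push out)

#0 →J1
#1 →I1
#2 →J2
#3 →I2
#4 →J2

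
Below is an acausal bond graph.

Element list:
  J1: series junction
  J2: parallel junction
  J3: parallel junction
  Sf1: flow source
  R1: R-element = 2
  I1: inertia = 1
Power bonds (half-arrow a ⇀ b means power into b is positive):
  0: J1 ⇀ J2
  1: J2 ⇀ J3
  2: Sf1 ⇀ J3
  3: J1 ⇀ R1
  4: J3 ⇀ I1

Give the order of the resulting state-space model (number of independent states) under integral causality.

bond 2 →Sf1  (source Sf1 imposes f)
bond 4 →I1  (I1 outputs flow p/I1)
bond 1 →J3  (J3 needs exactly one e-in)
bond 0 →J2  (J2 needs exactly one e-in)
bond 3 →J1  (J1: bond 0 brought flow, rest push out)

1  (I1 all integral)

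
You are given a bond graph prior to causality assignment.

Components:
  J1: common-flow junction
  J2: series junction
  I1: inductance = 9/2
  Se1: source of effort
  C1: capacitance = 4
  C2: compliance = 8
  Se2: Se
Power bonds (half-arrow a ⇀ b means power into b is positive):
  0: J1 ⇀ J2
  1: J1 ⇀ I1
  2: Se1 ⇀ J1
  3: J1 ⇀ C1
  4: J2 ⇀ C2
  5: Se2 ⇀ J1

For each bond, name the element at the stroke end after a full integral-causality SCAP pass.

b2 |J1  (Se1 fixes effort; stroke away)
b5 |J1  (Se2: effort source, stroke at far end)
b1 |I1  (prefer integral on I1)
b0 |J1  (1-jn J1 has f-setter on 1)
b3 |J1  (common-f at J1 fixed by 1)
b4 |J2  (1-jn J2 has f-setter on 0)

β0 stroke→J1
β1 stroke→I1
β2 stroke→J1
β3 stroke→J1
β4 stroke→J2
β5 stroke→J1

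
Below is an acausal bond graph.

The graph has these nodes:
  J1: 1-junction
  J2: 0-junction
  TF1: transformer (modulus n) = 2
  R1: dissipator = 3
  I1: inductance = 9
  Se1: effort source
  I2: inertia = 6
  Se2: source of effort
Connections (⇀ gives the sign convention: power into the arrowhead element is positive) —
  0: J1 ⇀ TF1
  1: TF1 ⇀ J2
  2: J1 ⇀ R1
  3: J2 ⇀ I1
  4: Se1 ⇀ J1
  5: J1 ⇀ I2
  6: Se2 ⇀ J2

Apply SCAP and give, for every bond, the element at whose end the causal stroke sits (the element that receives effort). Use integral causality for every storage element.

b0 |J1
b1 |TF1
b2 |J1
b3 |I1
b4 |J1
b5 |I2
b6 |J2

b4 stroke at J1  (source Se1 imposes e)
b6 stroke at J2  (source Se2 imposes e)
b1 stroke at TF1  (0-jn J2 has e-setter on 6)
b3 stroke at I1  (J2: bond 6 brought effort, rest push out)
b0 stroke at J1  (TF1 one-in-one-out from 1)
b5 stroke at I2  (prefer integral on I2)
b2 stroke at J1  (1-jn J1 has f-setter on 5)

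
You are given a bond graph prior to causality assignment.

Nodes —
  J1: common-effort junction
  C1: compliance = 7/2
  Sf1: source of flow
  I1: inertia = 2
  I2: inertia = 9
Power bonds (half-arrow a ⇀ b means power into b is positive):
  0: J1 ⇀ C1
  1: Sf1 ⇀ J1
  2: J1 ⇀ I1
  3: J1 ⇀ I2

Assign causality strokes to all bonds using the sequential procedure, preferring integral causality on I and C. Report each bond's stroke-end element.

bond 0 stroke at J1
bond 1 stroke at Sf1
bond 2 stroke at I1
bond 3 stroke at I2

bond 1 |Sf1  (Sf1 (Sf) sets flow on bond)
bond 0 |J1  (C1 integral (e out))
bond 2 |I1  (common-e at J1 fixed by 0)
bond 3 |I2  (0-jn J1 has e-setter on 0)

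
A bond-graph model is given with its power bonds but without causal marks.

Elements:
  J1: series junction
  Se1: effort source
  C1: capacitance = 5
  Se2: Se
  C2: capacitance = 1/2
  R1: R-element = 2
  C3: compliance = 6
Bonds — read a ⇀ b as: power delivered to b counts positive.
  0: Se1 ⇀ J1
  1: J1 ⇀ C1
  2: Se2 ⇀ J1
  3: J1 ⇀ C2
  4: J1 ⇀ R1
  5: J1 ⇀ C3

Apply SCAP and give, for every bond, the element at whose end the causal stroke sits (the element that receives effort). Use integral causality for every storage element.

b0 stroke at J1  (source Se1 imposes e)
b2 stroke at J1  (Se2 fixes effort; stroke away)
b1 stroke at J1  (C1: C, integral causality)
b3 stroke at J1  (prefer integral on C2)
b5 stroke at J1  (C3: C, integral causality)
b4 stroke at R1  (J1: last free bond brings flow in)

bond 0 stroke→J1
bond 1 stroke→J1
bond 2 stroke→J1
bond 3 stroke→J1
bond 4 stroke→R1
bond 5 stroke→J1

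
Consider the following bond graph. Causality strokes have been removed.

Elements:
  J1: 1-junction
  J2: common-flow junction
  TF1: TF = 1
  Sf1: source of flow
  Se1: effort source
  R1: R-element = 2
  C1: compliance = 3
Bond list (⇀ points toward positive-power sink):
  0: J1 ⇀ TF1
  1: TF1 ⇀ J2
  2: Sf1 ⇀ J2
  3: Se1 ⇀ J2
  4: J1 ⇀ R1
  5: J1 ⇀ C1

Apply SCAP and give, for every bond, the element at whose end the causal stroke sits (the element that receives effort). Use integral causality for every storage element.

bond 0 |TF1
bond 1 |J2
bond 2 |Sf1
bond 3 |J2
bond 4 |J1
bond 5 |J1

b2 |Sf1  (Sf1 fixes flow; stroke at Sf1)
b3 |J2  (Se1: effort source, stroke at far end)
b1 |J2  (J2 flow already set via bond 2)
b0 |TF1  (TF1: transformer flips bond 1)
b4 |J1  (1-jn J1 has f-setter on 0)
b5 |J1  (common-f at J1 fixed by 0)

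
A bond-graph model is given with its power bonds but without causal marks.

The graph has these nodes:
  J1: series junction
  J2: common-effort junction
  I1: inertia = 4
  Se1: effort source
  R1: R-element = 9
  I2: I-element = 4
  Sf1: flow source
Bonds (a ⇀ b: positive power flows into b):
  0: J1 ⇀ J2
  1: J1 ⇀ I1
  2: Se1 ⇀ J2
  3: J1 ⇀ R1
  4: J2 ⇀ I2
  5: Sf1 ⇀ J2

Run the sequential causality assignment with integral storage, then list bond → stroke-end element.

bond 0 stroke→J1
bond 1 stroke→I1
bond 2 stroke→J2
bond 3 stroke→J1
bond 4 stroke→I2
bond 5 stroke→Sf1

b2 →J2  (source Se1 imposes e)
b5 →Sf1  (Sf1: flow source, stroke at near end)
b0 →J1  (J2: bond 2 brought effort, rest push out)
b4 →I2  (J2 effort already set via bond 2)
b1 →I1  (I1: I, integral causality)
b3 →J1  (common-f at J1 fixed by 1)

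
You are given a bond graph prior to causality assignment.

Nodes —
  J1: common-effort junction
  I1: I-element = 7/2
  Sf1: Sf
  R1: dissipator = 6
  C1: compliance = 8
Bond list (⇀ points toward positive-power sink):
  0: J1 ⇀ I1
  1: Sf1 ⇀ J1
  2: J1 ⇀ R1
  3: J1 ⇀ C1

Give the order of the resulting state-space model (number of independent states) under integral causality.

2  (C1, I1 all integral)

#1 |Sf1  (Sf1 fixes flow; stroke at Sf1)
#0 |I1  (I1: I, integral causality)
#3 |J1  (prefer integral on C1)
#2 |R1  (0-jn J1 has e-setter on 3)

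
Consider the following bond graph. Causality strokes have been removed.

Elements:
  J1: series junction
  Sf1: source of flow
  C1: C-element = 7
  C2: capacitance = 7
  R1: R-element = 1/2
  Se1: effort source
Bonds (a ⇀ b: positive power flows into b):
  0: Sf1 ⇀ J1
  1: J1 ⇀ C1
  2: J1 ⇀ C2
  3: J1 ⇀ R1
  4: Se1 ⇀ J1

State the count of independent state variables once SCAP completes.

#0 |Sf1  (Sf1 (Sf) sets flow on bond)
#4 |J1  (Se1 fixes effort; stroke away)
#1 |J1  (common-f at J1 fixed by 0)
#2 |J1  (J1: bond 0 brought flow, rest push out)
#3 |J1  (1-jn J1 has f-setter on 0)

2  (C1, C2 all integral)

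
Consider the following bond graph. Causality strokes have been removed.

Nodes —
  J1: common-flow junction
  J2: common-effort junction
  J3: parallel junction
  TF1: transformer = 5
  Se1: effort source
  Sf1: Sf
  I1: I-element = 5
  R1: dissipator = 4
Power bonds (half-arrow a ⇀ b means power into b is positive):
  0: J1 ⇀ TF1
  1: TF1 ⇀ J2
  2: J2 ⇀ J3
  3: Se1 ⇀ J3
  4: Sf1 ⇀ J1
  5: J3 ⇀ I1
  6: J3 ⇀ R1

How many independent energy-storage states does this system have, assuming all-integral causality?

bond 3 |J3  (Se1 fixes effort; stroke away)
bond 4 |Sf1  (Sf1 fixes flow; stroke at Sf1)
bond 0 |J1  (1-jn J1 has f-setter on 4)
bond 2 |J2  (J3: bond 3 brought effort, rest push out)
bond 5 |I1  (J3 effort already set via bond 3)
bond 6 |R1  (common-e at J3 fixed by 3)
bond 1 |TF1  (through TF1, causality passes straight; one stroke at TF1)

1  (I1 all integral)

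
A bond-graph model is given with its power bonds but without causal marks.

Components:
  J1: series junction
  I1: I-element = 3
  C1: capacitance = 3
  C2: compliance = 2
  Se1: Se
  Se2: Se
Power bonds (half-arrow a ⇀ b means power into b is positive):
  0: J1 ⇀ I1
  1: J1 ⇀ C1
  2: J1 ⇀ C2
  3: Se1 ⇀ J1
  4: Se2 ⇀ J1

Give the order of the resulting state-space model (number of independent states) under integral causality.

3  (C1, C2, I1 all integral)

b3 stroke at J1  (Se1: effort source, stroke at far end)
b4 stroke at J1  (Se2 fixes effort; stroke away)
b0 stroke at I1  (I1: I, integral causality)
b1 stroke at J1  (common-f at J1 fixed by 0)
b2 stroke at J1  (1-jn J1 has f-setter on 0)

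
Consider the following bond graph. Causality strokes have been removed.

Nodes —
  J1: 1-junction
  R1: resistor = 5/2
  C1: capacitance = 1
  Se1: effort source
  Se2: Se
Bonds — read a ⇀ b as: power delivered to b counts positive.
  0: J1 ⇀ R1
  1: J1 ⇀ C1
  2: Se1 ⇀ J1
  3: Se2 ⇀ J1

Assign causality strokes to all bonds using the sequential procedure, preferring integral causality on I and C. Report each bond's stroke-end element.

β0 stroke at R1
β1 stroke at J1
β2 stroke at J1
β3 stroke at J1

#2 stroke at J1  (Se1: effort source, stroke at far end)
#3 stroke at J1  (Se2 (Se) sets effort on bond)
#1 stroke at J1  (C1: C, integral causality)
#0 stroke at R1  (J1 needs exactly one f-in)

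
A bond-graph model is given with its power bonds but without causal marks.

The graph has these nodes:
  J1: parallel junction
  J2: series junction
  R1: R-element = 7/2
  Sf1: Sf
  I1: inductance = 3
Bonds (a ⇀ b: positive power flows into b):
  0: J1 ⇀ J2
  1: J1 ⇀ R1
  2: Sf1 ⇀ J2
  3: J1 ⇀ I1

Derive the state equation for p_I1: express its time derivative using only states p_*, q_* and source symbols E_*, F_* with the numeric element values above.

dp_I1/dt = -7*F_Sf1/2 - 7*p_I1/6

β2 stroke→Sf1  (source Sf1 imposes f)
β0 stroke→J2  (1-jn J2 has f-setter on 2)
β3 stroke→I1  (prefer integral on I1)
β1 stroke→J1  (J1: last free bond brings effort in)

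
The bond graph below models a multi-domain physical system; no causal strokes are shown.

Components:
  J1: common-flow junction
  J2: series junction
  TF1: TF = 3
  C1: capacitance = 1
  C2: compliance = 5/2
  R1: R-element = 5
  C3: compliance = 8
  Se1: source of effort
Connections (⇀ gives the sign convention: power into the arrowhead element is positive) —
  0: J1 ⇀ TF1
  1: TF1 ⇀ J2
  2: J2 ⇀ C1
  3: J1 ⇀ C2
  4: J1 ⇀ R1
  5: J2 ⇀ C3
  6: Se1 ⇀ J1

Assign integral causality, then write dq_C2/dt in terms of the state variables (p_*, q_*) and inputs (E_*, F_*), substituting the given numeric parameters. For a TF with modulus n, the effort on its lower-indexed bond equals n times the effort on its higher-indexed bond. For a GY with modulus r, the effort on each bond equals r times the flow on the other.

dq_C2/dt = E_Se1/5 - 3*q_C1/5 - 2*q_C2/25 - 3*q_C3/40

b6 stroke→J1  (Se1 (Se) sets effort on bond)
b2 stroke→J2  (prefer integral on C1)
b3 stroke→J1  (C2 outputs effort q/C2)
b5 stroke→J2  (C3 integral (e out))
b1 stroke→TF1  (J2: last free bond brings flow in)
b0 stroke→J1  (TF1: transformer flips bond 1)
b4 stroke→R1  (J1: last free bond brings flow in)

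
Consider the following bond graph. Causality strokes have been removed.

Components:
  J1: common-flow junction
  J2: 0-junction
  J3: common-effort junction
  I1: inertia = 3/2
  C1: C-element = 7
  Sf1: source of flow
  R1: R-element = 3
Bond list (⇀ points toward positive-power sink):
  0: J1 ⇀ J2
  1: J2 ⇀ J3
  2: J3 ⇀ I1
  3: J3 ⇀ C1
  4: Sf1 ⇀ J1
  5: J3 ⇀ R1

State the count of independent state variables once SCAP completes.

2  (C1, I1 all integral)

bond 4 |Sf1  (Sf1 (Sf) sets flow on bond)
bond 0 |J1  (J1 flow already set via bond 4)
bond 1 |J2  (closing 0-jn rule on J2)
bond 2 |I1  (I1 outputs flow p/I1)
bond 3 |J3  (C1 outputs effort q/C1)
bond 5 |R1  (0-jn J3 has e-setter on 3)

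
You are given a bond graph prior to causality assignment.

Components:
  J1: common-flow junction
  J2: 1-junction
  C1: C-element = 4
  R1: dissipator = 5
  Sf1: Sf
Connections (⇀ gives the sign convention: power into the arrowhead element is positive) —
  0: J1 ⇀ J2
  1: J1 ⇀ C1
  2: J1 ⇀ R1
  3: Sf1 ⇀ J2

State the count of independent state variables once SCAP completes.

1  (C1 all integral)

bond 3 →Sf1  (source Sf1 imposes f)
bond 0 →J2  (common-f at J2 fixed by 3)
bond 1 →J1  (common-f at J1 fixed by 0)
bond 2 →J1  (1-jn J1 has f-setter on 0)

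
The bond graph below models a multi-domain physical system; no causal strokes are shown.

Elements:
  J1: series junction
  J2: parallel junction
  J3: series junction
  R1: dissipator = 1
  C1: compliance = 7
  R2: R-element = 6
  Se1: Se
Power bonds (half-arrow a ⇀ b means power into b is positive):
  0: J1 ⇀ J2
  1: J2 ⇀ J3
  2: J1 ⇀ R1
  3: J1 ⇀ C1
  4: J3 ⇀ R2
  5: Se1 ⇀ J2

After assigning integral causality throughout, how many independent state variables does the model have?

1  (C1 all integral)

bond 5 stroke at J2  (Se1 fixes effort; stroke away)
bond 0 stroke at J1  (0-jn J2 has e-setter on 5)
bond 1 stroke at J3  (J2: bond 5 brought effort, rest push out)
bond 4 stroke at R2  (J3 needs exactly one f-in)
bond 3 stroke at J1  (C1 outputs effort q/C1)
bond 2 stroke at R1  (J1 needs exactly one f-in)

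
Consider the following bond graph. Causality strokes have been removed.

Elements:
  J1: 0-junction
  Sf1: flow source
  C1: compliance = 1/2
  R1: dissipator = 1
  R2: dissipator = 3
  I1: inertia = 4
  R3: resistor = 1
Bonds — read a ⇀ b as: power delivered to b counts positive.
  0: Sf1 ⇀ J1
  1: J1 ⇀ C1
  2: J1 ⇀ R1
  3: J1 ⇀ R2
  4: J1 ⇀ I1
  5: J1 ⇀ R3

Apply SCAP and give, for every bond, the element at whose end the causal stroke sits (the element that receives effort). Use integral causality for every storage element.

b0 →Sf1  (Sf1: flow source, stroke at near end)
b1 →J1  (C1: C, integral causality)
b2 →R1  (common-e at J1 fixed by 1)
b3 →R2  (0-jn J1 has e-setter on 1)
b4 →I1  (J1 effort already set via bond 1)
b5 →R3  (common-e at J1 fixed by 1)

bond 0 stroke at Sf1
bond 1 stroke at J1
bond 2 stroke at R1
bond 3 stroke at R2
bond 4 stroke at I1
bond 5 stroke at R3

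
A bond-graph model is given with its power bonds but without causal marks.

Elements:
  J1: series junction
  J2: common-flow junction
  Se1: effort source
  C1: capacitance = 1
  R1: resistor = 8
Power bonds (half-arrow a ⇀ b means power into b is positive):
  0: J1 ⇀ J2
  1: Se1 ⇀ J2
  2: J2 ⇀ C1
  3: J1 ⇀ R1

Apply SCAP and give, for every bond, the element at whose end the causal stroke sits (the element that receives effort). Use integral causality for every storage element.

bond 1 stroke at J2  (source Se1 imposes e)
bond 2 stroke at J2  (C1: C, integral causality)
bond 0 stroke at J1  (J2: last free bond brings flow in)
bond 3 stroke at R1  (J1 needs exactly one f-in)

#0 →J1
#1 →J2
#2 →J2
#3 →R1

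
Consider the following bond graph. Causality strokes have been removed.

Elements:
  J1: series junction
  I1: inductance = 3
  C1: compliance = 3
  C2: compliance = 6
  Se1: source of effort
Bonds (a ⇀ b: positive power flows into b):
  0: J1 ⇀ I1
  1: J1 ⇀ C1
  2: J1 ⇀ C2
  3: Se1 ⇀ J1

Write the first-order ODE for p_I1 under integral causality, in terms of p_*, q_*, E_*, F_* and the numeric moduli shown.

b3 stroke at J1  (Se1 (Se) sets effort on bond)
b0 stroke at I1  (I1 integral (f out))
b1 stroke at J1  (J1 flow already set via bond 0)
b2 stroke at J1  (J1: bond 0 brought flow, rest push out)

dp_I1/dt = E_Se1 - q_C1/3 - q_C2/6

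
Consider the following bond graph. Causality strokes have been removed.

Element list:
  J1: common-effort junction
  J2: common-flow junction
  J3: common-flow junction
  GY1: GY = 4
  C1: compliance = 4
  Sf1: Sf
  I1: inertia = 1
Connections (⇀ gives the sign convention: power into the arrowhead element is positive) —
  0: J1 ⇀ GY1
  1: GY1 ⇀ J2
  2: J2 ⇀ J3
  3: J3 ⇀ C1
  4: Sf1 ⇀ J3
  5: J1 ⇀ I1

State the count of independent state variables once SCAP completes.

2  (C1, I1 all integral)

β4 stroke→Sf1  (Sf1: flow source, stroke at near end)
β2 stroke→J3  (1-jn J3 has f-setter on 4)
β3 stroke→J3  (common-f at J3 fixed by 4)
β1 stroke→J2  (common-f at J2 fixed by 2)
β0 stroke→J1  (GY GY1: same side as bond 1)
β5 stroke→I1  (0-jn J1 has e-setter on 0)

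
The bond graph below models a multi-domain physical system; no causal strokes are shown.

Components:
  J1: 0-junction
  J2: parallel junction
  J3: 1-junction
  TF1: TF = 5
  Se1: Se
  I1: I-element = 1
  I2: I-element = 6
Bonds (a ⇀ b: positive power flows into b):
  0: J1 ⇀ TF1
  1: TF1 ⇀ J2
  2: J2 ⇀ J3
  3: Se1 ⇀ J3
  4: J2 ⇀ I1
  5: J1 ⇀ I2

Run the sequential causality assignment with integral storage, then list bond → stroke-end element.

β0 stroke→J1
β1 stroke→TF1
β2 stroke→J2
β3 stroke→J3
β4 stroke→I1
β5 stroke→I2

b3 |J3  (source Se1 imposes e)
b2 |J2  (only one flow-in slot at J3)
b1 |TF1  (J2 effort already set via bond 2)
b4 |I1  (J2: bond 2 brought effort, rest push out)
b0 |J1  (TF1: transformer flips bond 1)
b5 |I2  (0-jn J1 has e-setter on 0)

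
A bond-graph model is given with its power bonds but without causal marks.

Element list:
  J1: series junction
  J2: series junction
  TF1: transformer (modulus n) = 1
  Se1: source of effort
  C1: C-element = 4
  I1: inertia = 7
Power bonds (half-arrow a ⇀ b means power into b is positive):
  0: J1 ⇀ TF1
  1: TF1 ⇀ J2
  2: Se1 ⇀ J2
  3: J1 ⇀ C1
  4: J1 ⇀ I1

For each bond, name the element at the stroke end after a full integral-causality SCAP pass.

bond 2 stroke→J2  (Se1 (Se) sets effort on bond)
bond 1 stroke→TF1  (closing 1-jn rule on J2)
bond 0 stroke→J1  (TF1 one-in-one-out from 1)
bond 3 stroke→J1  (C1: C, integral causality)
bond 4 stroke→I1  (closing 1-jn rule on J1)

β0 stroke at J1
β1 stroke at TF1
β2 stroke at J2
β3 stroke at J1
β4 stroke at I1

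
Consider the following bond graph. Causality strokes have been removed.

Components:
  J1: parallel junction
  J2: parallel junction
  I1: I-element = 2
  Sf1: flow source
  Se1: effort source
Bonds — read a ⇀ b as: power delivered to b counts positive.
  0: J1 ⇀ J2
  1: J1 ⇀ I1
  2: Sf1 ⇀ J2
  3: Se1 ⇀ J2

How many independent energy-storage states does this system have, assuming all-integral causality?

b2 →Sf1  (Sf1 fixes flow; stroke at Sf1)
b3 →J2  (source Se1 imposes e)
b0 →J1  (J2 effort already set via bond 3)
b1 →I1  (J1 effort already set via bond 0)

1  (I1 all integral)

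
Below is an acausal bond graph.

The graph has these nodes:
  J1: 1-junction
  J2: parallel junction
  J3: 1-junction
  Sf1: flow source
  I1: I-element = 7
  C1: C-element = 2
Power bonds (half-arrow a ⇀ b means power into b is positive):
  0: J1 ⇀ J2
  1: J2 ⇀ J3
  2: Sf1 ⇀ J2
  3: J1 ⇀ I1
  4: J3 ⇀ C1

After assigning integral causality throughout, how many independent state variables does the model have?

2  (C1, I1 all integral)

b2 |Sf1  (Sf1: flow source, stroke at near end)
b3 |I1  (prefer integral on I1)
b0 |J1  (J1: bond 3 brought flow, rest push out)
b1 |J2  (closing 0-jn rule on J2)
b4 |J3  (J3: bond 1 brought flow, rest push out)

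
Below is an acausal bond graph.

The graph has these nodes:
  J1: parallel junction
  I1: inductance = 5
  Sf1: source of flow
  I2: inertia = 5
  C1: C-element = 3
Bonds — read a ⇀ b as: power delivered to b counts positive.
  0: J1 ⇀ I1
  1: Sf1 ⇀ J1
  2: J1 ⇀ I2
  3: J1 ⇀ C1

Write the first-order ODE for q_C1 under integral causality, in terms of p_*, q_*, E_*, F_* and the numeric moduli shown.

β1 →Sf1  (source Sf1 imposes f)
β0 →I1  (prefer integral on I1)
β2 →I2  (I2 outputs flow p/I2)
β3 →J1  (only one effort-in slot at J1)

dq_C1/dt = F_Sf1 - p_I1/5 - p_I2/5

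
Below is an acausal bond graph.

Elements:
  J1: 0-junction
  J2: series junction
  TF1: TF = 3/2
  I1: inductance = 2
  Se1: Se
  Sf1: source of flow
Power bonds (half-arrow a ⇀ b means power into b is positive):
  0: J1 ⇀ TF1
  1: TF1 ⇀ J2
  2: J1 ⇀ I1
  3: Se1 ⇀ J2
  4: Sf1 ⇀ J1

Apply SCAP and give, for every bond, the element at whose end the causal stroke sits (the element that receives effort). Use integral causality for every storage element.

β3 stroke at J2  (Se1: effort source, stroke at far end)
β4 stroke at Sf1  (Sf1 (Sf) sets flow on bond)
β1 stroke at TF1  (J2: last free bond brings flow in)
β0 stroke at J1  (TF1 one-in-one-out from 1)
β2 stroke at I1  (0-jn J1 has e-setter on 0)

β0 stroke at J1
β1 stroke at TF1
β2 stroke at I1
β3 stroke at J2
β4 stroke at Sf1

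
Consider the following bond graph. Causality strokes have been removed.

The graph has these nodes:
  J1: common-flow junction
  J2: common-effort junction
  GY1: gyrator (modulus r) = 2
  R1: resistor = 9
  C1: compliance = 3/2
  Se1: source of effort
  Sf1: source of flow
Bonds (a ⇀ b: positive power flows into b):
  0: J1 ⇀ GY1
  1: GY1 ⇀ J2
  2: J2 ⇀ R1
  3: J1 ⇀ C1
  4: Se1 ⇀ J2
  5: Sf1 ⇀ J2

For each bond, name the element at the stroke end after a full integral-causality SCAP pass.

bond 4 |J2  (Se1 (Se) sets effort on bond)
bond 5 |Sf1  (Sf1 fixes flow; stroke at Sf1)
bond 1 |GY1  (J2: bond 4 brought effort, rest push out)
bond 2 |R1  (common-e at J2 fixed by 4)
bond 0 |GY1  (GY1 both-in/both-out from 1)
bond 3 |J1  (J1: bond 0 brought flow, rest push out)

bond 0 →GY1
bond 1 →GY1
bond 2 →R1
bond 3 →J1
bond 4 →J2
bond 5 →Sf1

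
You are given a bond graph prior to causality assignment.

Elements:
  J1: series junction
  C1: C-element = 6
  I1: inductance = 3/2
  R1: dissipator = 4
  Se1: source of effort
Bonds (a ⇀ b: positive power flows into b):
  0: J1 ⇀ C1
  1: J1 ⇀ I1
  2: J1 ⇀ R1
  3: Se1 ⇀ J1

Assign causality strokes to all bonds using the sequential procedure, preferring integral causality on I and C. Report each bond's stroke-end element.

β3 stroke at J1  (source Se1 imposes e)
β0 stroke at J1  (prefer integral on C1)
β1 stroke at I1  (I1 integral (f out))
β2 stroke at J1  (1-jn J1 has f-setter on 1)

#0 →J1
#1 →I1
#2 →J1
#3 →J1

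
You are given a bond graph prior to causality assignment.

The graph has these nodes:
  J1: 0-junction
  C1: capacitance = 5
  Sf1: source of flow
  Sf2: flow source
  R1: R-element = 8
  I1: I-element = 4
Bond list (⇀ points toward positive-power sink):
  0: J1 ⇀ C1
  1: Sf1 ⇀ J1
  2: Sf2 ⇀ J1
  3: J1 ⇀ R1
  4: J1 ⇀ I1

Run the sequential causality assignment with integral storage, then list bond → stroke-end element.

bond 0 stroke at J1
bond 1 stroke at Sf1
bond 2 stroke at Sf2
bond 3 stroke at R1
bond 4 stroke at I1

b1 stroke→Sf1  (Sf1 fixes flow; stroke at Sf1)
b2 stroke→Sf2  (Sf2 (Sf) sets flow on bond)
b0 stroke→J1  (C1: C, integral causality)
b3 stroke→R1  (0-jn J1 has e-setter on 0)
b4 stroke→I1  (J1 effort already set via bond 0)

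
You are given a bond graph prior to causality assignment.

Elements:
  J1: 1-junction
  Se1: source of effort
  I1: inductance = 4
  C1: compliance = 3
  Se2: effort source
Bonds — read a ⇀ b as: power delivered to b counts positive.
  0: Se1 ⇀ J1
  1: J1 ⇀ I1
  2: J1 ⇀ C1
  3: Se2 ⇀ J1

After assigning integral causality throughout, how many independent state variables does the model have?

2  (C1, I1 all integral)

#0 stroke at J1  (source Se1 imposes e)
#3 stroke at J1  (Se2 (Se) sets effort on bond)
#1 stroke at I1  (I1 integral (f out))
#2 stroke at J1  (J1: bond 1 brought flow, rest push out)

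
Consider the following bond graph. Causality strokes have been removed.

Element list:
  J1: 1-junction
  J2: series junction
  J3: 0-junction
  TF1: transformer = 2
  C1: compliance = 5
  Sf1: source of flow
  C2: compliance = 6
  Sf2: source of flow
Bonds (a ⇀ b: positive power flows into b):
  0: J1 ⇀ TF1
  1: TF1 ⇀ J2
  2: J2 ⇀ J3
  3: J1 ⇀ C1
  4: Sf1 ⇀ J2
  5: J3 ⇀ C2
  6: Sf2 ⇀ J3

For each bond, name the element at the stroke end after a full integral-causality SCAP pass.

b4 stroke→Sf1  (Sf1 fixes flow; stroke at Sf1)
b6 stroke→Sf2  (Sf2: flow source, stroke at near end)
b1 stroke→J2  (J2 flow already set via bond 4)
b2 stroke→J2  (J2 flow already set via bond 4)
b5 stroke→J3  (only one effort-in slot at J3)
b0 stroke→TF1  (TF1 one-in-one-out from 1)
b3 stroke→J1  (1-jn J1 has f-setter on 0)

β0 stroke at TF1
β1 stroke at J2
β2 stroke at J2
β3 stroke at J1
β4 stroke at Sf1
β5 stroke at J3
β6 stroke at Sf2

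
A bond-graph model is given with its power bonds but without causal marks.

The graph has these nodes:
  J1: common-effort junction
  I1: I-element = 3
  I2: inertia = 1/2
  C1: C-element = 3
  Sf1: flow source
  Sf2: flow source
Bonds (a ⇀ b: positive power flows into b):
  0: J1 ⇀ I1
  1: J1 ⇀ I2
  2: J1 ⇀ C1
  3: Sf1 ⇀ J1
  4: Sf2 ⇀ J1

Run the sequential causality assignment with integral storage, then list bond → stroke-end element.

b3 stroke→Sf1  (Sf1: flow source, stroke at near end)
b4 stroke→Sf2  (Sf2: flow source, stroke at near end)
b0 stroke→I1  (I1: I, integral causality)
b1 stroke→I2  (prefer integral on I2)
b2 stroke→J1  (only one effort-in slot at J1)

bond 0 stroke at I1
bond 1 stroke at I2
bond 2 stroke at J1
bond 3 stroke at Sf1
bond 4 stroke at Sf2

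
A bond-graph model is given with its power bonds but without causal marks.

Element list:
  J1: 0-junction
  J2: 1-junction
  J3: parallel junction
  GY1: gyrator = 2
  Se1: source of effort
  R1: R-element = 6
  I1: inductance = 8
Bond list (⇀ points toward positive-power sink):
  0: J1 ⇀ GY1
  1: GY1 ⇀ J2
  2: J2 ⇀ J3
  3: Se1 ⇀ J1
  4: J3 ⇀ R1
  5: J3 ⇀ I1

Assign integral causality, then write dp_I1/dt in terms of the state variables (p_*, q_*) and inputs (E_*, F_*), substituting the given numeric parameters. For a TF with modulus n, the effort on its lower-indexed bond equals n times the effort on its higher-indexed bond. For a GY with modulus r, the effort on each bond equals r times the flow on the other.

#3 stroke at J1  (Se1 (Se) sets effort on bond)
#0 stroke at GY1  (J1: bond 3 brought effort, rest push out)
#1 stroke at GY1  (GY GY1: same side as bond 0)
#2 stroke at J2  (common-f at J2 fixed by 1)
#5 stroke at I1  (I1 integral (f out))
#4 stroke at J3  (J3: last free bond brings effort in)

dp_I1/dt = 3*E_Se1 - 3*p_I1/4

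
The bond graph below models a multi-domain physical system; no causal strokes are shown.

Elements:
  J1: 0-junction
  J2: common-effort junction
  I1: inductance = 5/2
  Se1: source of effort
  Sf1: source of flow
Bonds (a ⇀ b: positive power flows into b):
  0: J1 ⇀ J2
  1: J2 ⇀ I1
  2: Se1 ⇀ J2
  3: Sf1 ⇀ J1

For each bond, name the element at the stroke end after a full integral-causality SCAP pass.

b0 →J1
b1 →I1
b2 →J2
b3 →Sf1

#2 stroke→J2  (Se1: effort source, stroke at far end)
#3 stroke→Sf1  (Sf1: flow source, stroke at near end)
#0 stroke→J1  (closing 0-jn rule on J1)
#1 stroke→I1  (common-e at J2 fixed by 2)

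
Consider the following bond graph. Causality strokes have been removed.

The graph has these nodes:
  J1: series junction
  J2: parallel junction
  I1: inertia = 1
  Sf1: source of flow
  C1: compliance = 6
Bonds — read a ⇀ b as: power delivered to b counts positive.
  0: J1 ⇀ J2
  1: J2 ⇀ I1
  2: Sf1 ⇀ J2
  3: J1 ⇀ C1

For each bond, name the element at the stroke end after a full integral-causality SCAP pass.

bond 0 →J2
bond 1 →I1
bond 2 →Sf1
bond 3 →J1

#2 |Sf1  (Sf1 (Sf) sets flow on bond)
#1 |I1  (prefer integral on I1)
#0 |J2  (only one effort-in slot at J2)
#3 |J1  (J1: bond 0 brought flow, rest push out)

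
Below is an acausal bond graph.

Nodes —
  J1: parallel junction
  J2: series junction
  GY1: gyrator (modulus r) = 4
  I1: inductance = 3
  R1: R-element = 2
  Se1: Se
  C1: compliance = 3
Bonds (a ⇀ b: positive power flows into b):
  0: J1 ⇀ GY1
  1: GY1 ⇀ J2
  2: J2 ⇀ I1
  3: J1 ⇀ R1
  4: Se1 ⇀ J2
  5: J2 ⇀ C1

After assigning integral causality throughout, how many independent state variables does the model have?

2  (C1, I1 all integral)

#4 |J2  (Se1: effort source, stroke at far end)
#2 |I1  (I1 integral (f out))
#1 |J2  (common-f at J2 fixed by 2)
#5 |J2  (common-f at J2 fixed by 2)
#0 |J1  (GY1 both-in/both-out from 1)
#3 |R1  (J1 effort already set via bond 0)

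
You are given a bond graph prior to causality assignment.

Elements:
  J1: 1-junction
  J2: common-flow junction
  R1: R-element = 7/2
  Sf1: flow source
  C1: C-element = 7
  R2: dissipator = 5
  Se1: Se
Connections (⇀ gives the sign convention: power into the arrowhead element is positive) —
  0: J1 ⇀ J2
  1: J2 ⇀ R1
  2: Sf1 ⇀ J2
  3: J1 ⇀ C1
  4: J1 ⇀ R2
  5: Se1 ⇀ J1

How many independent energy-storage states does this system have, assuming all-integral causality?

b2 stroke at Sf1  (Sf1: flow source, stroke at near end)
b5 stroke at J1  (source Se1 imposes e)
b0 stroke at J2  (J2: bond 2 brought flow, rest push out)
b1 stroke at J2  (J2: bond 2 brought flow, rest push out)
b3 stroke at J1  (J1: bond 0 brought flow, rest push out)
b4 stroke at J1  (J1 flow already set via bond 0)

1  (C1 all integral)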